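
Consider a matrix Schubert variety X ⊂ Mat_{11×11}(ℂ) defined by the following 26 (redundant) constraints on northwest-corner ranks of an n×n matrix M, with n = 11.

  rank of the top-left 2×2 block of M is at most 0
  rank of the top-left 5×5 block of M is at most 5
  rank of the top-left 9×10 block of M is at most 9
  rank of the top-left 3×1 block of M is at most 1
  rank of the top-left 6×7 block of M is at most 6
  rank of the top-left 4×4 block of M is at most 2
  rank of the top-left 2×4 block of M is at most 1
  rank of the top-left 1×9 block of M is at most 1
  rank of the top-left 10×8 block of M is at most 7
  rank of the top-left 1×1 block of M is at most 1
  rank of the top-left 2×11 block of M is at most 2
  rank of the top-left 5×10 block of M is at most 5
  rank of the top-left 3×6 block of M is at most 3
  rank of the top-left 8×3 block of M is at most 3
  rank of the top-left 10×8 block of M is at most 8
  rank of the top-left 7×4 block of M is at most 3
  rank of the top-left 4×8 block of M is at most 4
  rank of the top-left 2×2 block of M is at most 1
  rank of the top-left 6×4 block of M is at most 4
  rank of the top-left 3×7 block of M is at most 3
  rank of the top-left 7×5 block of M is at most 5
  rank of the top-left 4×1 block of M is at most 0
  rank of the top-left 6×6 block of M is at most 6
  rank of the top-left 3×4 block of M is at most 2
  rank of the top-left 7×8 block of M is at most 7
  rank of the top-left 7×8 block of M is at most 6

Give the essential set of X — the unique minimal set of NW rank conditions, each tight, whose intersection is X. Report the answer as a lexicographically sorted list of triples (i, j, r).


Propagating the 26 rank bounds to every northwest block:

  0  0  1  1  1  1  1  1  1  1  1
  0  0  1  1  2  2  2  2  2  2  2
  0  1  2  2  3  3  3  3  3  3  3
  0  1  2  2  3  4  4  4  4  4  4
  1  2  3  3  4  5  5  5  5  5  5
  1  2  3  3  4  5  6  6  6  6  6
  1  2  3  3  4  5  6  6  7  7  7
  1  2  3  4  5  6  7  7  8  8  8
  1  2  3  4  5  6  7  7  8  9  9
  1  2  3  4  5  6  7  7  8  9  10
  1  2  3  4  5  6  7  8  9  10  11

the unique w with this rank table is (3, 5, 2, 6, 1, 7, 9, 4, 10, 11, 8).

ℓ(w)=13; the 7 essential cells (i,j,r):

[(2, 2, 0), (2, 4, 1), (4, 1, 0), (4, 4, 2), (7, 4, 3), (7, 8, 6), (10, 8, 7)]


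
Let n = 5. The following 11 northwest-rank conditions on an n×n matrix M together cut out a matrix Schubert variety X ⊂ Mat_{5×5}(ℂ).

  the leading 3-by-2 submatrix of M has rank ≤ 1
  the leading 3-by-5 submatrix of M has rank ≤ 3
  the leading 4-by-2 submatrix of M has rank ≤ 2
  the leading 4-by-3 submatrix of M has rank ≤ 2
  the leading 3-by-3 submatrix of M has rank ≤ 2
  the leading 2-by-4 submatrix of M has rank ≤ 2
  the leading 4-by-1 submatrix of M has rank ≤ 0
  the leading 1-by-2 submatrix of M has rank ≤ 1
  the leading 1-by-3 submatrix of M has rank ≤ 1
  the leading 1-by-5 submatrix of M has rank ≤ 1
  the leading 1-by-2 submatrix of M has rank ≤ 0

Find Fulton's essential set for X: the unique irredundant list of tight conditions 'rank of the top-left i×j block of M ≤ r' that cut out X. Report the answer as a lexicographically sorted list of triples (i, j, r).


Rank table r_w(5×5) implied by the 11 constraints:

  0, 0, 1, 1, 1
  0, 1, 2, 2, 2
  0, 1, 2, 3, 3
  0, 1, 2, 3, 4
  1, 2, 3, 4, 5

the unique w with this rank table is (3, 2, 4, 5, 1).

Rothe diagram D(w) (5 cells), 2 SE-corners (essential conditions):

[(1, 2, 0), (4, 1, 0)]


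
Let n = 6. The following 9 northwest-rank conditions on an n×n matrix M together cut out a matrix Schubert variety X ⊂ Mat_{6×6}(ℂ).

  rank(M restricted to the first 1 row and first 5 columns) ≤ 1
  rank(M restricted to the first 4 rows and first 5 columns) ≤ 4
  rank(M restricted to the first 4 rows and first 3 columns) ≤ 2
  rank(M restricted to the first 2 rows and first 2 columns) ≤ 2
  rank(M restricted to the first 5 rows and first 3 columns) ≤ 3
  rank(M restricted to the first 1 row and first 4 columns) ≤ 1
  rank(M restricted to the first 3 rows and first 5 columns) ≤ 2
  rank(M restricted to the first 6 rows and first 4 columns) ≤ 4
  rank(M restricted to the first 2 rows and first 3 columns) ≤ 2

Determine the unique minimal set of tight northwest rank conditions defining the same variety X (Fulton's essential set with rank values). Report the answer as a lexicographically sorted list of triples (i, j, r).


Propagating the 9 rank bounds to every northwest block:

  row 1: 1, 1, 1, 1, 1, 1
  row 2: 1, 2, 2, 2, 2, 2
  row 3: 1, 2, 2, 2, 2, 3
  row 4: 1, 2, 2, 3, 3, 4
  row 5: 1, 2, 3, 4, 4, 5
  row 6: 1, 2, 3, 4, 5, 6

the unique w with this rank table is (1, 2, 6, 4, 3, 5).

2 SE-corners of the 4-cell Rothe diagram give Ess(w):

[(3, 5, 2), (4, 3, 2)]


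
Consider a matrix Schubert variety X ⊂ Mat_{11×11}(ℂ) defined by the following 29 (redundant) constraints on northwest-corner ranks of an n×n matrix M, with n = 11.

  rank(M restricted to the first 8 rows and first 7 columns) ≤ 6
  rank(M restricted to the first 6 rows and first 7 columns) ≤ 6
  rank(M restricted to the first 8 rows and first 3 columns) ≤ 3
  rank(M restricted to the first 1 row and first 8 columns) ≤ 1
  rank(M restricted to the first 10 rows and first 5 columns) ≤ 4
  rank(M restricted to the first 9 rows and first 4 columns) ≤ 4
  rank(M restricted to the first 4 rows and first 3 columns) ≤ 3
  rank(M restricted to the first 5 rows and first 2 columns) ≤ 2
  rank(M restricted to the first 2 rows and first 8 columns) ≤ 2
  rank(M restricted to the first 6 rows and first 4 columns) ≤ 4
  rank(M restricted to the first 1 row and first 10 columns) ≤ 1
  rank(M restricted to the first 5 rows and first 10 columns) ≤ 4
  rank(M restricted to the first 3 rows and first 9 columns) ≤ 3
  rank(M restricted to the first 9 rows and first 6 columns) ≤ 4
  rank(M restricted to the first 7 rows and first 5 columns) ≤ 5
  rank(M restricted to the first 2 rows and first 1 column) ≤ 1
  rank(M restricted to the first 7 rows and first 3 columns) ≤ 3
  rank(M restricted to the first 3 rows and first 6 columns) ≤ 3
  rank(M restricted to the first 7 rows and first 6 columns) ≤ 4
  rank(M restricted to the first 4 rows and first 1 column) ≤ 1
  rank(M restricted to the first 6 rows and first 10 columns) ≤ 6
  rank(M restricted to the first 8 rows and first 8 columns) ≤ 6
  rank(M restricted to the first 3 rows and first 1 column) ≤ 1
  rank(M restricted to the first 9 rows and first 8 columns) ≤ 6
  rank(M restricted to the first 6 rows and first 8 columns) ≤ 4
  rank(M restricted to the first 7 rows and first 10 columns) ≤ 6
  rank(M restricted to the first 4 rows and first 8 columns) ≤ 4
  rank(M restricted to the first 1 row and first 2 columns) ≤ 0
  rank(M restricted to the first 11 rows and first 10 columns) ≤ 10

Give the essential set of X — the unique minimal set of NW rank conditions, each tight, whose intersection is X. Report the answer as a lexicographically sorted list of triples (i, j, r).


Computing R[i][j] = min implied NW-rank bound (n=11, 29 conditions):

  0, 0, 1, 1, 1, 1, 1, 1, 1, 1, 1
  1, 1, 2, 2, 2, 2, 2, 2, 2, 2, 2
  1, 2, 3, 3, 3, 3, 3, 3, 3, 3, 3
  1, 2, 3, 4, 4, 4, 4, 4, 4, 4, 4
  1, 2, 3, 4, 4, 4, 4, 4, 4, 4, 5
  1, 2, 3, 4, 4, 4, 4, 4, 5, 5, 6
  1, 2, 3, 4, 4, 4, 5, 5, 6, 6, 7
  1, 2, 3, 4, 4, 4, 5, 6, 7, 7, 8
  1, 2, 3, 4, 4, 4, 5, 6, 7, 8, 9
  1, 2, 3, 4, 4, 5, 6, 7, 8, 9, 10
  1, 2, 3, 4, 5, 6, 7, 8, 9, 10, 11

giving w = (3, 1, 2, 4, 11, 9, 7, 8, 10, 6, 5) via Δ²R.

Fulton essential set (5 of the 19 Rothe cells):

[(1, 2, 0), (5, 10, 4), (6, 8, 4), (9, 6, 4), (10, 5, 4)]


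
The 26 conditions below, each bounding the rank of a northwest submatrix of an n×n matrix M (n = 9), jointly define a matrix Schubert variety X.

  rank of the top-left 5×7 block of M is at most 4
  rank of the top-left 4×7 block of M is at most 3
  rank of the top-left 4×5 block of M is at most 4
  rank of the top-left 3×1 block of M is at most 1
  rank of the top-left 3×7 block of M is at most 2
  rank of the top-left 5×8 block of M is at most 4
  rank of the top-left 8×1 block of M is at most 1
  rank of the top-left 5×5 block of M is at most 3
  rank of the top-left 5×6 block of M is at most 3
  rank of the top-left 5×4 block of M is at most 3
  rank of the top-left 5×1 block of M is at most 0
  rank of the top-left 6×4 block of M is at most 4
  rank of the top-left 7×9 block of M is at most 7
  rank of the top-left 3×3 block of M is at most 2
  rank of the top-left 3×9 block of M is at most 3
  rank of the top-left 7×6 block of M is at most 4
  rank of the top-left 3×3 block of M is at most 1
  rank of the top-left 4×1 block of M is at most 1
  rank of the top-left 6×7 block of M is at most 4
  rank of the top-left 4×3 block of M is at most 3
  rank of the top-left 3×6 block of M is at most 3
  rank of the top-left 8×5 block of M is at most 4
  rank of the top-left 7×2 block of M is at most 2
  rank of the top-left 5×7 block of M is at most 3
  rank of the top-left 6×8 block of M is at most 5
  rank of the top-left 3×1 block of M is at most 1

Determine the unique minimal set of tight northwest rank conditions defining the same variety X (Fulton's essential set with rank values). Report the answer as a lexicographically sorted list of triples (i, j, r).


Propagating the 26 rank bounds to every northwest block:

  row 1: 0 1 1 1 1 1 1 1 1
  row 2: 0 1 1 2 2 2 2 2 2
  row 3: 0 1 1 2 2 2 2 3 3
  row 4: 0 1 2 3 3 3 3 4 4
  row 5: 0 1 2 3 3 3 3 4 5
  row 6: 1 2 3 4 4 4 4 5 6
  row 7: 1 2 3 4 4 4 5 6 7
  row 8: 1 2 3 4 4 5 6 7 8
  row 9: 1 2 3 4 5 6 7 8 9

the unique w with this rank table is (2, 4, 8, 3, 9, 1, 7, 6, 5).

Fulton essential set (6 of the 16 Rothe cells):

[(3, 3, 1), (3, 7, 2), (5, 1, 0), (5, 7, 3), (7, 6, 4), (8, 5, 4)]


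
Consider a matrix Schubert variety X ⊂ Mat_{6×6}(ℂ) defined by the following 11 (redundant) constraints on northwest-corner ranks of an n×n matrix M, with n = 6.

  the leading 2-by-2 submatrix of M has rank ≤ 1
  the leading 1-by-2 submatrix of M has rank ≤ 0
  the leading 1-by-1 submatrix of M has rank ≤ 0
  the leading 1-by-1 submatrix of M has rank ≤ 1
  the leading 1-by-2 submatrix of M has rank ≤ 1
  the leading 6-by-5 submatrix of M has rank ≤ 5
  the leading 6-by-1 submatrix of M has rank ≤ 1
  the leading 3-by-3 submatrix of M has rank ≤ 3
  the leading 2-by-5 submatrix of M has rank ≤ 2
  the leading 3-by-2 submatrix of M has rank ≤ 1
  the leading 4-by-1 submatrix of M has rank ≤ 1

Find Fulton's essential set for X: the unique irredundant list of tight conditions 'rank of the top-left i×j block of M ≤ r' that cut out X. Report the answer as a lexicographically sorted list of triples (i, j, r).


Reconstructing r_w from the 11 given conditions:

  R[1]: 0  0  1  1  1  1
  R[2]: 1  1  2  2  2  2
  R[3]: 1  1  2  3  3  3
  R[4]: 1  2  3  4  4  4
  R[5]: 1  2  3  4  5  5
  R[6]: 1  2  3  4  5  6

reading off 1-entries of Δ²R: w = (3, 1, 4, 2, 5, 6).

|D(w)|=3, |Ess(w)|=2:

[(1, 2, 0), (3, 2, 1)]


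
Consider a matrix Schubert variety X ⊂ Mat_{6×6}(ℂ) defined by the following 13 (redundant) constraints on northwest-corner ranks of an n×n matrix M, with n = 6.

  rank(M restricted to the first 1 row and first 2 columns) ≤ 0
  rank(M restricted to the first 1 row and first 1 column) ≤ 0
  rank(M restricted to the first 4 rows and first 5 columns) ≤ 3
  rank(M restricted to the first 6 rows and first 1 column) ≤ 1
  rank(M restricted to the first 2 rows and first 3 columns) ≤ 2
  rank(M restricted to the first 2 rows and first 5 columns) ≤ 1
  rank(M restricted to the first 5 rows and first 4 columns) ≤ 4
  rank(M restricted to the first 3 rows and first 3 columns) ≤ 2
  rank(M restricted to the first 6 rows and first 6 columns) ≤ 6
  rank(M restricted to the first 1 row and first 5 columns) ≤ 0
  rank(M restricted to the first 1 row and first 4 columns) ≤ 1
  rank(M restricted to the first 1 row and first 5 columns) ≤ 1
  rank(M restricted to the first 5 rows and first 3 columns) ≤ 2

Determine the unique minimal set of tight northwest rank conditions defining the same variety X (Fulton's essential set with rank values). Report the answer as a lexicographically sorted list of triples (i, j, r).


Propagating the 13 rank bounds to every northwest block:

  row 1: 0, 0, 0, 0, 0, 1
  row 2: 1, 1, 1, 1, 1, 2
  row 3: 1, 2, 2, 2, 2, 3
  row 4: 1, 2, 2, 3, 3, 4
  row 5: 1, 2, 2, 3, 4, 5
  row 6: 1, 2, 3, 4, 5, 6

second differences of R give the permutation w = (6, 1, 2, 4, 5, 3).

ℓ(w)=7; the 2 essential cells (i,j,r):

[(1, 5, 0), (5, 3, 2)]


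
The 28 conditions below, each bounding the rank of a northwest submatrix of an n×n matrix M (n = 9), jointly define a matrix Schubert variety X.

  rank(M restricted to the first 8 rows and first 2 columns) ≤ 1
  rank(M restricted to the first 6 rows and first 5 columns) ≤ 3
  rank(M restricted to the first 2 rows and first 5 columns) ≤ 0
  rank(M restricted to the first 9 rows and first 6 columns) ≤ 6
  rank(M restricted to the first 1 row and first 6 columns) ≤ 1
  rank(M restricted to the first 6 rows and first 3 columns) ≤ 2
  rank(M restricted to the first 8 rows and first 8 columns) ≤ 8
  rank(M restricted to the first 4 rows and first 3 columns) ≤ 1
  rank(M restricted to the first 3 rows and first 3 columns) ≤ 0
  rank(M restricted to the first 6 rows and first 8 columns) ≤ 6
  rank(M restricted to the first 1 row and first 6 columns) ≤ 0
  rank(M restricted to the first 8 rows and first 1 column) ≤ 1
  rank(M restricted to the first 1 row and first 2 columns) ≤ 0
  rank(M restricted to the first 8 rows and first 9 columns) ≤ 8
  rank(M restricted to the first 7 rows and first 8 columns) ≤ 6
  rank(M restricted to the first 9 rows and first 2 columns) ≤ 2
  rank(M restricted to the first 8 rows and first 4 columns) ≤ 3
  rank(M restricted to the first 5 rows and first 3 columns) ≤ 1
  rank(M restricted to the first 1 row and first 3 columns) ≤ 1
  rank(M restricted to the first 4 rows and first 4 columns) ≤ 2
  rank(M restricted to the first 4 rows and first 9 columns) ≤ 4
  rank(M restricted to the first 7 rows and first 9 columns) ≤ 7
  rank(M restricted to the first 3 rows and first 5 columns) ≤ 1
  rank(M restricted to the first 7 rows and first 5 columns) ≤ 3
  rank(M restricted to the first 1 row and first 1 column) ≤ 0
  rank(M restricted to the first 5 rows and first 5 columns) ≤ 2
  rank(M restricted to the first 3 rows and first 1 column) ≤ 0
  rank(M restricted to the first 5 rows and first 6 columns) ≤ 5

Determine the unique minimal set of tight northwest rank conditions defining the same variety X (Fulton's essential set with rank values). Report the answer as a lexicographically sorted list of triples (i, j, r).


Rank table r_w(9×9) implied by the 28 constraints:

  0  0  0  0  0  0  1  1  1
  0  0  0  0  0  1  2  2  2
  0  0  0  1  1  2  3  3  3
  1  1  1  2  2  3  4  4  4
  1  1  1  2  2  3  4  5  5
  1  1  2  3  3  4  5  6  6
  1  1  2  3  3  4  5  6  7
  1  1  2  3  4  5  6  7  8
  1  2  3  4  5  6  7  8  9

giving w = (7, 6, 4, 1, 8, 3, 9, 5, 2) via Δ²R.

ℓ(w)=21; the 7 essential cells (i,j,r):

[(1, 6, 0), (2, 5, 0), (3, 3, 0), (5, 3, 1), (5, 5, 2), (7, 5, 3), (8, 2, 1)]


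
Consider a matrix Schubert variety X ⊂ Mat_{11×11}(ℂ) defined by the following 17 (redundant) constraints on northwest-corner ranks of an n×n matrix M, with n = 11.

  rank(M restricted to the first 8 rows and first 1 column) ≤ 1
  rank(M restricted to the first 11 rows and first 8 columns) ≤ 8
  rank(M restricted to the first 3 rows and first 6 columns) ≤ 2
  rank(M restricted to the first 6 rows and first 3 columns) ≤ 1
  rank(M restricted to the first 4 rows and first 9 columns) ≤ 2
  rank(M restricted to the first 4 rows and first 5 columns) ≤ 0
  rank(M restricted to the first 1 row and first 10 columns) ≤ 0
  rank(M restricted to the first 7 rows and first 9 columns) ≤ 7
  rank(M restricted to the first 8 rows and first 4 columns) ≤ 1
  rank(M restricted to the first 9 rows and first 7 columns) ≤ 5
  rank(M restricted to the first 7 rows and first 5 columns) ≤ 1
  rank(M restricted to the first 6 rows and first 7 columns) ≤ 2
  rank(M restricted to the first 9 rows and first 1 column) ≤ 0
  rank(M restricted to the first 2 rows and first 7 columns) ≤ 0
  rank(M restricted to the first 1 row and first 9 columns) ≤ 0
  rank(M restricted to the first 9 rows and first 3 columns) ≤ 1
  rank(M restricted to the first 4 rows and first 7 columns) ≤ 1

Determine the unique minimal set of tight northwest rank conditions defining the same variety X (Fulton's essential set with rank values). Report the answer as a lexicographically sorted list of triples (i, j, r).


Recovering R(i,j) via the rank-extension bound from the 17 conditions:

  R[1]: 0, 0, 0, 0, 0, 0, 0, 0, 0, 0, 1
  R[2]: 0, 0, 0, 0, 0, 0, 0, 1, 1, 1, 2
  R[3]: 0, 0, 0, 0, 0, 1, 1, 2, 2, 2, 3
  R[4]: 0, 0, 0, 0, 0, 1, 1, 2, 2, 3, 4
  R[5]: 0, 1, 1, 1, 1, 2, 2, 3, 3, 4, 5
  R[6]: 0, 1, 1, 1, 1, 2, 2, 3, 4, 5, 6
  R[7]: 0, 1, 1, 1, 1, 2, 3, 4, 5, 6, 7
  R[8]: 0, 1, 1, 1, 2, 3, 4, 5, 6, 7, 8
  R[9]: 0, 1, 1, 2, 3, 4, 5, 6, 7, 8, 9
  R[10]: 1, 2, 2, 3, 4, 5, 6, 7, 8, 9, 10
  R[11]: 1, 2, 3, 4, 5, 6, 7, 8, 9, 10, 11

the unique w with this rank table is (11, 8, 6, 10, 2, 9, 7, 5, 4, 1, 3).

D(w) has 44 cells with 10 SE-corners; essential set:

[(1, 10, 0), (2, 7, 0), (4, 5, 0), (4, 7, 1), (4, 9, 2), (6, 7, 2), (7, 5, 1), (8, 4, 1), (9, 1, 0), (9, 3, 1)]


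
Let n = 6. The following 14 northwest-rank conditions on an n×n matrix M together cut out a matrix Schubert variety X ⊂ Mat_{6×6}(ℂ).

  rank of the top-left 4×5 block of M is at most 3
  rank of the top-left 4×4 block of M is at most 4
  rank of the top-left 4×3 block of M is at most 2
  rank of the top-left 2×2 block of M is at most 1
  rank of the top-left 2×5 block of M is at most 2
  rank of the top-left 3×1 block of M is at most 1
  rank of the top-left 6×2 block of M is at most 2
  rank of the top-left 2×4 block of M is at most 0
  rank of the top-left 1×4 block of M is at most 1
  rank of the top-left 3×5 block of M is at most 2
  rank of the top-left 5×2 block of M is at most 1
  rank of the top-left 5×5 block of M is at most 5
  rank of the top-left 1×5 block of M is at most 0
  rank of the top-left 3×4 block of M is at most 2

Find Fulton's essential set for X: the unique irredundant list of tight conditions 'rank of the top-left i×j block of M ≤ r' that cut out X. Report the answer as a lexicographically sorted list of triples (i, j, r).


Recovering R(i,j) via the rank-extension bound from the 14 conditions:

  0, 0, 0, 0, 0, 1
  0, 0, 0, 0, 1, 2
  1, 1, 1, 1, 2, 3
  1, 1, 2, 2, 3, 4
  1, 1, 2, 3, 4, 5
  1, 2, 3, 4, 5, 6

hence w(1..6) = (6, 5, 1, 3, 4, 2).

Fulton essential set (3 of the 11 Rothe cells):

[(1, 5, 0), (2, 4, 0), (5, 2, 1)]


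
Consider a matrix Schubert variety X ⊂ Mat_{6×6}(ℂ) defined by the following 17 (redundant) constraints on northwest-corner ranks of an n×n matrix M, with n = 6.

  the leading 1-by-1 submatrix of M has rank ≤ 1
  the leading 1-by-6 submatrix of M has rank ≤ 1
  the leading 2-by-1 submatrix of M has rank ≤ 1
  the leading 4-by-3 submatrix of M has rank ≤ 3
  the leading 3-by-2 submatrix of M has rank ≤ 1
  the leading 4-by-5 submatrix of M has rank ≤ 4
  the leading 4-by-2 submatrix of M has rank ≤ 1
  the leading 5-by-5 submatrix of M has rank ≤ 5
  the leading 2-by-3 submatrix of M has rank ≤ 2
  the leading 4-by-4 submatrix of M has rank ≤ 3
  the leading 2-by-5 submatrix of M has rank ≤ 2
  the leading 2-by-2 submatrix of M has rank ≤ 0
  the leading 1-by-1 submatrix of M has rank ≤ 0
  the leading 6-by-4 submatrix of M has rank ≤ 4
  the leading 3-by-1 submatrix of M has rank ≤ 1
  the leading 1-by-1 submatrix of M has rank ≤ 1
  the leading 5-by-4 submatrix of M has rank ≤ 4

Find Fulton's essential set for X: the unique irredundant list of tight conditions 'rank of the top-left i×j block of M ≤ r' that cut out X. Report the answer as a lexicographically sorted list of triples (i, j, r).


Recovering R(i,j) via the rank-extension bound from the 17 conditions:

  0, 0, 1, 1, 1, 1
  0, 0, 1, 2, 2, 2
  1, 1, 2, 3, 3, 3
  1, 1, 2, 3, 4, 4
  1, 2, 3, 4, 5, 5
  1, 2, 3, 4, 5, 6

so w = (3, 4, 1, 5, 2, 6).

Rothe diagram D(w) (5 cells), 2 SE-corners (essential conditions):

[(2, 2, 0), (4, 2, 1)]


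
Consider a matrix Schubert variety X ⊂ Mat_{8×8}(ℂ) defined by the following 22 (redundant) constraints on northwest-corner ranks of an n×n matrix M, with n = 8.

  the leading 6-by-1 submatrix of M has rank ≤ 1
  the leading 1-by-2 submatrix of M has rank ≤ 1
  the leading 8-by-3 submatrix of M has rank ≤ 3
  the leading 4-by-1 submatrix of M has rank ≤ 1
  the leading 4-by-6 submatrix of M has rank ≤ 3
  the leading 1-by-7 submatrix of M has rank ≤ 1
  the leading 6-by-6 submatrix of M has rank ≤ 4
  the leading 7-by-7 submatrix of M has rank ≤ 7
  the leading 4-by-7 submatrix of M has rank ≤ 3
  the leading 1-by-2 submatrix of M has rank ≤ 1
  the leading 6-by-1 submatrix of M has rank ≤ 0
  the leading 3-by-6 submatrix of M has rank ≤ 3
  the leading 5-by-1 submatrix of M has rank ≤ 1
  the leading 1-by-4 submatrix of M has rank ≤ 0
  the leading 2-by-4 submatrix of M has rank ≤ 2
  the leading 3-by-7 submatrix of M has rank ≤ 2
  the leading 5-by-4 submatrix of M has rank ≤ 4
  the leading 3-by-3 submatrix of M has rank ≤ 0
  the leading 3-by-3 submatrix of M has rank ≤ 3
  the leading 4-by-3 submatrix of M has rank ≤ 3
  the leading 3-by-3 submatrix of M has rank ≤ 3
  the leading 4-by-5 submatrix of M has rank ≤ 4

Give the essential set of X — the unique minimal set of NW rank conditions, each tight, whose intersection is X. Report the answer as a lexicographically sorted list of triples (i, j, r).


Rank table r_w(8×8) implied by the 22 constraints:

  row 1: 0 0 0 0 1 1 1 1
  row 2: 0 0 0 1 2 2 2 2
  row 3: 0 0 0 1 2 2 2 3
  row 4: 0 1 1 2 3 3 3 4
  row 5: 0 1 2 3 4 4 4 5
  row 6: 0 1 2 3 4 4 5 6
  row 7: 1 2 3 4 5 5 6 7
  row 8: 1 2 3 4 5 6 7 8

giving w = (5, 4, 8, 2, 3, 7, 1, 6) via Δ²R.

Fulton essential set (5 of the 16 Rothe cells):

[(1, 4, 0), (3, 3, 0), (3, 7, 2), (6, 1, 0), (6, 6, 4)]


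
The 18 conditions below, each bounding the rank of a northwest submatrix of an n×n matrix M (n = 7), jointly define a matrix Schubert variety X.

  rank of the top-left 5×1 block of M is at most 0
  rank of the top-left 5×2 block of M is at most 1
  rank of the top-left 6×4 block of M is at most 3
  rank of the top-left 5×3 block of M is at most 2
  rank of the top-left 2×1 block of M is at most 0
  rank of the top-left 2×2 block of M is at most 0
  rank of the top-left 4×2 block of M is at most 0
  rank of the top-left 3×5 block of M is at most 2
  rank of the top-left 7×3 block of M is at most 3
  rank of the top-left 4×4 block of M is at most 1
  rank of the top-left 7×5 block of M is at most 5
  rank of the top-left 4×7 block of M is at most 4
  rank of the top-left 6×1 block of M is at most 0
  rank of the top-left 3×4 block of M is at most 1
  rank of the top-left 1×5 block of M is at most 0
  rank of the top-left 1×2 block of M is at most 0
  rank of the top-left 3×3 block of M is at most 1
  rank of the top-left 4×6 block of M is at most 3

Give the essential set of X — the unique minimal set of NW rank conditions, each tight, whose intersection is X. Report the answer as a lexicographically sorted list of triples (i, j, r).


The tightest implied rank at each (i,j), from the 18 conditions:

  0, 0, 0, 0, 0, 1, 1
  0, 0, 1, 1, 1, 2, 2
  0, 0, 1, 1, 2, 3, 3
  0, 0, 1, 1, 2, 3, 4
  0, 1, 2, 2, 3, 4, 5
  0, 1, 2, 3, 4, 5, 6
  1, 2, 3, 4, 5, 6, 7

the unique w with this rank table is (6, 3, 5, 7, 2, 4, 1).

Fulton essential set (4 of the 15 Rothe cells):

[(1, 5, 0), (4, 2, 0), (4, 4, 1), (6, 1, 0)]


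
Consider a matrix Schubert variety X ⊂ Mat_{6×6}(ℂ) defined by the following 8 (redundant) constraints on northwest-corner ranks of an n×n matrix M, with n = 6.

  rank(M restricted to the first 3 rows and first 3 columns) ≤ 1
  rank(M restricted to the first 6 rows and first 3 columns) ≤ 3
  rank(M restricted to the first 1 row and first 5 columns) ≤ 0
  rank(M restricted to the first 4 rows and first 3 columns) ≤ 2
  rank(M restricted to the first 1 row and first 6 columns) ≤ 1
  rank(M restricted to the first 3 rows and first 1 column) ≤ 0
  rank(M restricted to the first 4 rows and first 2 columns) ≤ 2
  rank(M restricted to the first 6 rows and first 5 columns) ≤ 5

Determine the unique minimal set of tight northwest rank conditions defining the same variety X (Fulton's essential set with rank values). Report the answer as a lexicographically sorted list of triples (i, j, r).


Propagating the 8 rank bounds to every northwest block:

  R[1]: 0, 0, 0, 0, 0, 1
  R[2]: 0, 1, 1, 1, 1, 2
  R[3]: 0, 1, 1, 2, 2, 3
  R[4]: 1, 2, 2, 3, 3, 4
  R[5]: 1, 2, 3, 4, 4, 5
  R[6]: 1, 2, 3, 4, 5, 6

hence w(1..6) = (6, 2, 4, 1, 3, 5).

3 SE-corners of the 8-cell Rothe diagram give Ess(w):

[(1, 5, 0), (3, 1, 0), (3, 3, 1)]


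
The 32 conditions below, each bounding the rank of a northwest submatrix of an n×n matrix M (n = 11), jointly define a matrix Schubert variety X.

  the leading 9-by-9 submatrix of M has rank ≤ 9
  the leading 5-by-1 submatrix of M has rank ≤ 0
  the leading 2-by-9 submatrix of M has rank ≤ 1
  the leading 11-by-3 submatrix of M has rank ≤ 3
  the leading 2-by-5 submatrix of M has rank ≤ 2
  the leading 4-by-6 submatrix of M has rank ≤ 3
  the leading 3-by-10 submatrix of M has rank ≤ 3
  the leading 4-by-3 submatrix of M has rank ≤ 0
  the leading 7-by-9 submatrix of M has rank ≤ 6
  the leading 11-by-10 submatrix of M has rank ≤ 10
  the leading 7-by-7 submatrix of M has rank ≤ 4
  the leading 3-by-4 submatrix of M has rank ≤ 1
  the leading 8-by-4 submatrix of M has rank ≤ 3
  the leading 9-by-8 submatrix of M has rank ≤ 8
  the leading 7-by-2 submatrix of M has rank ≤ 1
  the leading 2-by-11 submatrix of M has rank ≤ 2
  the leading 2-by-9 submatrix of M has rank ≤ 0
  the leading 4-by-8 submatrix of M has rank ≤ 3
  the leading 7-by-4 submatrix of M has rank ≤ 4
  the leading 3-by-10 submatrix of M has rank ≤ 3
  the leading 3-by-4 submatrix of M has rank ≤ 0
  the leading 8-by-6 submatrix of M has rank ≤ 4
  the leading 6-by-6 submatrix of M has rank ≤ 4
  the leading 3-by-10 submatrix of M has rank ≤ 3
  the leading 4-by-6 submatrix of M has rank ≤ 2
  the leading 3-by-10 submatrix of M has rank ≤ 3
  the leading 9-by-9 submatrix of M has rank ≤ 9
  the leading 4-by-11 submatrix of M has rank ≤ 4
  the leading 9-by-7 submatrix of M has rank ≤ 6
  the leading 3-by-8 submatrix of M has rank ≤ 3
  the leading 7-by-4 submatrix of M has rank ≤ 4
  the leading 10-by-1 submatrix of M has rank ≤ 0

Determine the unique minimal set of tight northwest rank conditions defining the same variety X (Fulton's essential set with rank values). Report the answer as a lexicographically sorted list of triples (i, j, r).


Reconstructing r_w from the 32 given conditions:

  row 1: 0, 0, 0, 0, 0, 0, 0, 0, 0, 1, 1
  row 2: 0, 0, 0, 0, 0, 0, 0, 0, 0, 1, 2
  row 3: 0, 0, 0, 0, 1, 1, 1, 1, 1, 2, 3
  row 4: 0, 0, 0, 1, 2, 2, 2, 2, 2, 3, 4
  row 5: 0, 1, 1, 2, 3, 3, 3, 3, 3, 4, 5
  row 6: 0, 1, 2, 3, 4, 4, 4, 4, 4, 5, 6
  row 7: 0, 1, 2, 3, 4, 4, 4, 5, 5, 6, 7
  row 8: 0, 1, 2, 3, 4, 4, 5, 6, 6, 7, 8
  row 9: 0, 1, 2, 3, 4, 5, 6, 7, 7, 8, 9
  row 10: 0, 1, 2, 3, 4, 5, 6, 7, 8, 9, 10
  row 11: 1, 2, 3, 4, 5, 6, 7, 8, 9, 10, 11

hence w(1..11) = (10, 11, 5, 4, 2, 3, 8, 7, 6, 9, 1).

ℓ(w)=34; the 6 essential cells (i,j,r):

[(2, 9, 0), (3, 4, 0), (4, 3, 0), (7, 7, 4), (8, 6, 4), (10, 1, 0)]


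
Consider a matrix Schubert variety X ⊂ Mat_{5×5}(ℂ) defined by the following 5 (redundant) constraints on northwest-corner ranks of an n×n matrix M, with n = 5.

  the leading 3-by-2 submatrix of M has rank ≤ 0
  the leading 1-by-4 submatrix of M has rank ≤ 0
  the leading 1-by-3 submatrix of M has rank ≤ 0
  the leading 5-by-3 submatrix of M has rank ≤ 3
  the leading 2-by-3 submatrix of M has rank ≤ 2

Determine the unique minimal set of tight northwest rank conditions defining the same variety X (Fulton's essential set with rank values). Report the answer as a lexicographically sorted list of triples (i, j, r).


Reconstructing r_w from the 5 given conditions:

  i=1: 0  0  0  0  1
  i=2: 0  0  1  1  2
  i=3: 0  0  1  2  3
  i=4: 1  1  2  3  4
  i=5: 1  2  3  4  5

the unique w with this rank table is (5, 3, 4, 1, 2).

D(w) has 8 cells with 2 SE-corners; essential set:

[(1, 4, 0), (3, 2, 0)]


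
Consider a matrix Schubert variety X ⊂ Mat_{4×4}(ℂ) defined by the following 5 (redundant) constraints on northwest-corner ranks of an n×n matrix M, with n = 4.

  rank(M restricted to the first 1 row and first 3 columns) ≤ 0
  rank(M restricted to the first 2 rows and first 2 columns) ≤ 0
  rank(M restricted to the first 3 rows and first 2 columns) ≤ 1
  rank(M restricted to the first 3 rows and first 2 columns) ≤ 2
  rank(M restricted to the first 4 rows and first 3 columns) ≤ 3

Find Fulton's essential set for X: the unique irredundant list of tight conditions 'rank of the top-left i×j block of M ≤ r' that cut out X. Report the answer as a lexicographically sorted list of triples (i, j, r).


Computing R[i][j] = min implied NW-rank bound (n=4, 5 conditions):

  R[1]: 0 | 0 | 0 | 1
  R[2]: 0 | 0 | 1 | 2
  R[3]: 1 | 1 | 2 | 3
  R[4]: 1 | 2 | 3 | 4

giving w = (4, 3, 1, 2) via Δ²R.

Rothe diagram D(w) (5 cells), 2 SE-corners (essential conditions):

[(1, 3, 0), (2, 2, 0)]


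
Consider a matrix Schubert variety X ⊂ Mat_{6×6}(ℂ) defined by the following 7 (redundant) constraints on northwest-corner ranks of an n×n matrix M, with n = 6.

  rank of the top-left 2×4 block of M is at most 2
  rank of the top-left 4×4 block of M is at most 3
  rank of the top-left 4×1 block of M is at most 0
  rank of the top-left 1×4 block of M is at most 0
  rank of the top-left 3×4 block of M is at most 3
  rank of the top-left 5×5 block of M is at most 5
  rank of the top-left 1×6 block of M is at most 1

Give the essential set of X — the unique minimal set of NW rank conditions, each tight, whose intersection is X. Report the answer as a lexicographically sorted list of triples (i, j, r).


Reconstructing r_w from the 7 given conditions:

  0, 0, 0, 0, 1, 1
  0, 1, 1, 1, 2, 2
  0, 1, 2, 2, 3, 3
  0, 1, 2, 3, 4, 4
  1, 2, 3, 4, 5, 5
  1, 2, 3, 4, 5, 6

reading off 1-entries of Δ²R: w = (5, 2, 3, 4, 1, 6).

Fulton essential set (2 of the 7 Rothe cells):

[(1, 4, 0), (4, 1, 0)]


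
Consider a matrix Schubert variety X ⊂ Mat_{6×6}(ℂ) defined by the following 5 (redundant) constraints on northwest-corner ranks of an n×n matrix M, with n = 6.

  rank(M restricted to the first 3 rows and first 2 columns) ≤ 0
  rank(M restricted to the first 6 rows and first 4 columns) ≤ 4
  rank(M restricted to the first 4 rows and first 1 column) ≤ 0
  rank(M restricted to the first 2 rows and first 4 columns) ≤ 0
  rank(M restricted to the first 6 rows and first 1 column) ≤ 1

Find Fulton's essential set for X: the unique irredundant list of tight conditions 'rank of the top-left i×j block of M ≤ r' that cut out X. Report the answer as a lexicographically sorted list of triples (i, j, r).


Propagating the 5 rank bounds to every northwest block:

  R[1]: 0  0  0  0  1  1
  R[2]: 0  0  0  0  1  2
  R[3]: 0  0  1  1  2  3
  R[4]: 0  1  2  2  3  4
  R[5]: 1  2  3  3  4  5
  R[6]: 1  2  3  4  5  6

so w = (5, 6, 3, 2, 1, 4).

ℓ(w)=11; the 3 essential cells (i,j,r):

[(2, 4, 0), (3, 2, 0), (4, 1, 0)]


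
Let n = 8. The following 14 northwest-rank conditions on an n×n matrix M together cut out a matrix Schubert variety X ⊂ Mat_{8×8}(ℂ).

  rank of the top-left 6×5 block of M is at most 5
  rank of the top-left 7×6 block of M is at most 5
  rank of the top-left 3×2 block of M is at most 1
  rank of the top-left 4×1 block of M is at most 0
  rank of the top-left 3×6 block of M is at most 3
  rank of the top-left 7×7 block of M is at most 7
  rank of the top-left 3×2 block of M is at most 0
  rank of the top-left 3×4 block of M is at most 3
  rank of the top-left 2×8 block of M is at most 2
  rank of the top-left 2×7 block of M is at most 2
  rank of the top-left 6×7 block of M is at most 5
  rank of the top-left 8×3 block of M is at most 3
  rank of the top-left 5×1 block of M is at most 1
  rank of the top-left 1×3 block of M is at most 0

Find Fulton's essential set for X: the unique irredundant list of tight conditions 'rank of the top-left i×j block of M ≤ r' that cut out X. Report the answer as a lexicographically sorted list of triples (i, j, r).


The tightest implied rank at each (i,j), from the 14 conditions:

  i=1: 0, 0, 0, 1, 1, 1, 1, 1
  i=2: 0, 0, 1, 2, 2, 2, 2, 2
  i=3: 0, 0, 1, 2, 3, 3, 3, 3
  i=4: 0, 1, 2, 3, 4, 4, 4, 4
  i=5: 1, 2, 3, 4, 5, 5, 5, 5
  i=6: 1, 2, 3, 4, 5, 5, 5, 6
  i=7: 1, 2, 3, 4, 5, 5, 6, 7
  i=8: 1, 2, 3, 4, 5, 6, 7, 8

the unique w with this rank table is (4, 3, 5, 2, 1, 8, 7, 6).

ℓ(w)=11; the 5 essential cells (i,j,r):

[(1, 3, 0), (3, 2, 0), (4, 1, 0), (6, 7, 5), (7, 6, 5)]


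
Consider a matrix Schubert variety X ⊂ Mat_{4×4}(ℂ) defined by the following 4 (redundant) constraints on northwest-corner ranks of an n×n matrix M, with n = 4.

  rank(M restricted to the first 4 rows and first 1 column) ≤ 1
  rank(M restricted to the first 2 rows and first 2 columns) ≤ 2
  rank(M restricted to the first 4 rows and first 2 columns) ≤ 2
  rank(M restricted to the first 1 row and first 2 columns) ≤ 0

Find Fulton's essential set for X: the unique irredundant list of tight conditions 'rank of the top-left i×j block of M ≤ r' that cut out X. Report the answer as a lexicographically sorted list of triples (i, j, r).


Recovering R(i,j) via the rank-extension bound from the 4 conditions:

  0 0 1 1
  1 1 2 2
  1 2 3 3
  1 2 3 4

the unique w with this rank table is (3, 1, 2, 4).

1 SE-corner of the 2-cell Rothe diagram gives Ess(w):

[(1, 2, 0)]


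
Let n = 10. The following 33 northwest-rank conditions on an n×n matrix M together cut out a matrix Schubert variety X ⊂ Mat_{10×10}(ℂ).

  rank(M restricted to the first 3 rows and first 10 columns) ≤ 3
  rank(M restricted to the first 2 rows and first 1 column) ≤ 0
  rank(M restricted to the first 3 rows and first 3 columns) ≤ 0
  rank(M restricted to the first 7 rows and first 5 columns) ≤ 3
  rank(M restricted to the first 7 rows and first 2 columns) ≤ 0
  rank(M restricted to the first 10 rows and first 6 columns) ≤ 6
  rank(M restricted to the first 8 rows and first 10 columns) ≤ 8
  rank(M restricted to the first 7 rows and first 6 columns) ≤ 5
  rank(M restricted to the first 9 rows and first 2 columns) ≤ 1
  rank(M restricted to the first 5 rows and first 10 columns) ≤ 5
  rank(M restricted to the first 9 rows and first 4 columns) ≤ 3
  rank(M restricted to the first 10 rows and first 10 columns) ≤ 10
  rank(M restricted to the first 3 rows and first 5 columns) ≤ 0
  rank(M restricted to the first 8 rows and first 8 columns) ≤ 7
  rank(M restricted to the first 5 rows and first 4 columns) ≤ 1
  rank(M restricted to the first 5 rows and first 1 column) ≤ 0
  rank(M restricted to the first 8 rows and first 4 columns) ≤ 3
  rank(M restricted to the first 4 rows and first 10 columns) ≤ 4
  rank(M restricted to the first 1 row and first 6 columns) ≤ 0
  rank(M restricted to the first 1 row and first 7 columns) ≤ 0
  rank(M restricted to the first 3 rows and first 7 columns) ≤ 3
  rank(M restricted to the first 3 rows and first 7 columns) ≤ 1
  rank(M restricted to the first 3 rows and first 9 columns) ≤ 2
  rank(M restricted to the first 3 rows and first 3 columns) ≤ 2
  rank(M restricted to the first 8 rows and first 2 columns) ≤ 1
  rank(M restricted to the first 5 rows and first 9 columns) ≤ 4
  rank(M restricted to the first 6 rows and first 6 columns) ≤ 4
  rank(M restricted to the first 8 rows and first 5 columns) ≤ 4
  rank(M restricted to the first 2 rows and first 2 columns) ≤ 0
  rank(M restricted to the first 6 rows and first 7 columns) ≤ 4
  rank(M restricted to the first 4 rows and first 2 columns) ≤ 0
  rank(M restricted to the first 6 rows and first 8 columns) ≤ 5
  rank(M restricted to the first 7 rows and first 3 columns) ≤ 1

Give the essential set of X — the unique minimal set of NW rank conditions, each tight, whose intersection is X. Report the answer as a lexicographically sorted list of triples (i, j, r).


The tightest implied rank at each (i,j), from the 33 conditions:

  i=1: 0 0 0 0 0 0 0 1 1 1
  i=2: 0 0 0 0 0 1 1 2 2 2
  i=3: 0 0 0 0 0 1 1 2 2 3
  i=4: 0 0 1 1 1 2 2 3 3 4
  i=5: 0 0 1 1 2 3 3 4 4 5
  i=6: 0 0 1 2 3 4 4 5 5 6
  i=7: 0 0 1 2 3 4 5 6 6 7
  i=8: 1 1 2 3 4 5 6 7 7 8
  i=9: 1 1 2 3 4 5 6 7 8 9
  i=10: 1 2 3 4 5 6 7 8 9 10

giving w = (8, 6, 10, 3, 5, 4, 7, 1, 9, 2) via Δ²R.

|D(w)|=29, |Ess(w)|=7:

[(1, 7, 0), (3, 5, 0), (3, 7, 1), (3, 9, 2), (5, 4, 1), (7, 2, 0), (9, 2, 1)]


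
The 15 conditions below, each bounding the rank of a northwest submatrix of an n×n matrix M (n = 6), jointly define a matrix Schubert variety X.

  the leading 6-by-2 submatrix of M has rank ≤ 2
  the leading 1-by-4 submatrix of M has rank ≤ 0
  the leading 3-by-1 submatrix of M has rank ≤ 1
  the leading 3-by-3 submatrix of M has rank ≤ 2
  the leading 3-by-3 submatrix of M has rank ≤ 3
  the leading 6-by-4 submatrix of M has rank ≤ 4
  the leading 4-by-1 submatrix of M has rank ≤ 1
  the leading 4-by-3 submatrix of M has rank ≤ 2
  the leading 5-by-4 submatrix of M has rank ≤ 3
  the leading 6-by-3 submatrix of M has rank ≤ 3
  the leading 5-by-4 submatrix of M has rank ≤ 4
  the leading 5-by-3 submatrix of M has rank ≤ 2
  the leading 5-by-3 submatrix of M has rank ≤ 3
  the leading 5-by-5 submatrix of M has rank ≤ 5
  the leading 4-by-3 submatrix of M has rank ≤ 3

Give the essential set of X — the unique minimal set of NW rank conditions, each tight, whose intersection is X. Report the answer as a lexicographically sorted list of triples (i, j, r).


Computing R[i][j] = min implied NW-rank bound (n=6, 15 conditions):

  i=1: 0  0  0  0  1  1
  i=2: 1  1  1  1  2  2
  i=3: 1  2  2  2  3  3
  i=4: 1  2  2  3  4  4
  i=5: 1  2  2  3  4  5
  i=6: 1  2  3  4  5  6

so w = (5, 1, 2, 4, 6, 3).

D(w) has 6 cells with 2 SE-corners; essential set:

[(1, 4, 0), (5, 3, 2)]


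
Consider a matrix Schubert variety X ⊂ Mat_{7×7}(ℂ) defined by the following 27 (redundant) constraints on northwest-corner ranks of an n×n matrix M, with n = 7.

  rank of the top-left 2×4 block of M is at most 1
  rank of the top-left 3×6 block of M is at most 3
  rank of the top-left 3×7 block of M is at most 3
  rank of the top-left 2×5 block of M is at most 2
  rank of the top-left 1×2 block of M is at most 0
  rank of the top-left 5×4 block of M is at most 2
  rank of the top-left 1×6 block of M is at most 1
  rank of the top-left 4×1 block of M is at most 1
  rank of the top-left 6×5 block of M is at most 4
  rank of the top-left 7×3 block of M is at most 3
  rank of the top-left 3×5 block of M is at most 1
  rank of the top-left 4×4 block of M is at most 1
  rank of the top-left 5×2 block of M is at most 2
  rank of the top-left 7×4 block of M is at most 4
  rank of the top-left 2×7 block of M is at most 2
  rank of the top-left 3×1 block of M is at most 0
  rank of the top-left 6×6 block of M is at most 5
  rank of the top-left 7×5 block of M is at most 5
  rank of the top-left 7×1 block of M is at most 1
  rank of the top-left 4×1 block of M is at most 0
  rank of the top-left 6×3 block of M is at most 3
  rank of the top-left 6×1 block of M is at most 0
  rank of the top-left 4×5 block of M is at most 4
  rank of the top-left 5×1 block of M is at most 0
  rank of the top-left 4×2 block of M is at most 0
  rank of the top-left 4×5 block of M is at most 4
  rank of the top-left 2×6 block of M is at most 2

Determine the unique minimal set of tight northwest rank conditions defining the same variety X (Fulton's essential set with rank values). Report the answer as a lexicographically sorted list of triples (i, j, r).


Computing R[i][j] = min implied NW-rank bound (n=7, 27 conditions):

  0 0 1 1 1 1 1
  0 0 1 1 1 2 2
  0 0 1 1 1 2 3
  0 0 1 1 2 3 4
  0 1 2 2 3 4 5
  0 1 2 3 4 5 6
  1 2 3 4 5 6 7

reading off 1-entries of Δ²R: w = (3, 6, 7, 5, 2, 4, 1).

Rothe diagram D(w) (15 cells), 4 SE-corners (essential conditions):

[(3, 5, 1), (4, 2, 0), (4, 4, 1), (6, 1, 0)]
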